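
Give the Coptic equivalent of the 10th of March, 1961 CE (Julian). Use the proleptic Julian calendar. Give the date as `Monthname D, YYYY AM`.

Paremhat 14, 1677 AM

The source date corresponds to 23 March 1961 in the Gregorian calendar (JDN 2437382).
That day falls on 14 Paremhat 1677 AM in the Coptic calendar.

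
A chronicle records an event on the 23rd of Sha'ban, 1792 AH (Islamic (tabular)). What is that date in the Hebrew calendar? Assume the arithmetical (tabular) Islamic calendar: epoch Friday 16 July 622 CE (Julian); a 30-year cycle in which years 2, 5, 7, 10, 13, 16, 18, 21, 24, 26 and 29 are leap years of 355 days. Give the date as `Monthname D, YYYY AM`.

Cheshvan 24, 6121 AM

Both dates share Julian Day Number 2583340; in the Hebrew calendar that is 24 Cheshvan 6121 AM.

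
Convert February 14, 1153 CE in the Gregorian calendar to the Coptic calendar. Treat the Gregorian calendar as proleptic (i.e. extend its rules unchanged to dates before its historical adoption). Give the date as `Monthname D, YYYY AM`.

Julian Day Number of the source date = 2142229.
Converting JDN 2142229 to the Coptic calendar gives 13 Meshir 869 AM.

Meshir 13, 869 AM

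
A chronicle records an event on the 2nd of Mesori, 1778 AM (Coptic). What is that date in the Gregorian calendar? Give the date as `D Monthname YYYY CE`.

8 August 2062 CE

Both dates share Julian Day Number 2474410; in the Gregorian calendar that is 8 August 2062 CE.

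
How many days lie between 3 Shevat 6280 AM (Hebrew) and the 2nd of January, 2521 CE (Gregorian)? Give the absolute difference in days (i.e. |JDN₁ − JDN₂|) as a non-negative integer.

JDN of the first date = 2641494.
JDN of the second date = 2641838.
|2641838 − 2641494| = 344.

344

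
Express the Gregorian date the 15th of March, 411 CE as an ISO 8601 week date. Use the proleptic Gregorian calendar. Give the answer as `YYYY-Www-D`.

The weekday is Tuesday (ISO weekday 2).
That Tuesday belongs to ISO week 11 of ISO year 411.

0411-W11-2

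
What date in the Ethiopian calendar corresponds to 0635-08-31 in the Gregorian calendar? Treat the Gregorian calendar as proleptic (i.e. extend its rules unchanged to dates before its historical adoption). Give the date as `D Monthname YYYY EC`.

Julian Day Number of the source date = 1953231.
Converting JDN 1953231 to the Ethiopian calendar gives 5 Pagume 627 EC.

5 Pagume 627 EC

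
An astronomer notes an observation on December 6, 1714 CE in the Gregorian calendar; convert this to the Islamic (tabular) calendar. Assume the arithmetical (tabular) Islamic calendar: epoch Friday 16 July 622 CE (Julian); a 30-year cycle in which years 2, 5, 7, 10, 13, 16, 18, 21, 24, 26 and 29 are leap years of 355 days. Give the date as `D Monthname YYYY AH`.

29 Dhu al-Qa'dah 1126 AH

Both dates share Julian Day Number 2347425; in the tabular Islamic calendar that is 29 Dhu al-Qa'dah 1126 AH.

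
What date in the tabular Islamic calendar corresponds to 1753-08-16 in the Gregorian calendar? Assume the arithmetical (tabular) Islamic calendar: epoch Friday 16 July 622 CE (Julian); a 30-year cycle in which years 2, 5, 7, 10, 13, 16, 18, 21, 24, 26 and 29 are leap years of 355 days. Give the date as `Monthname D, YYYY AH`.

Shawwal 16, 1166 AH

Both dates share Julian Day Number 2361558; in the tabular Islamic calendar that is 16 Shawwal 1166 AH.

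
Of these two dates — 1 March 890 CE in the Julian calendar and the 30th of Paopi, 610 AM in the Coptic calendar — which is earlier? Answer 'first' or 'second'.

first

The two dates have Julian Day Numbers 2046190 and 2047526 respectively.
Since 2046190 < 2047526, the first date comes first.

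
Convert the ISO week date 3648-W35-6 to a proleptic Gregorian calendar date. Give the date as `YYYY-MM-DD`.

3648-08-29

ISO week 1 of 3648 is the week containing the first Thursday of 3648.
Week 35, day 6 (Saturday) lands on 3648-08-29.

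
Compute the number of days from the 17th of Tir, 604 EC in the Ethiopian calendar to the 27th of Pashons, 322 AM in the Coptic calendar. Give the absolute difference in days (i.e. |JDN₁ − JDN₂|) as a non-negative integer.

2062

JDN of the first date = 1944603.
JDN of the second date = 1942541.
|1942541 − 1944603| = 2062.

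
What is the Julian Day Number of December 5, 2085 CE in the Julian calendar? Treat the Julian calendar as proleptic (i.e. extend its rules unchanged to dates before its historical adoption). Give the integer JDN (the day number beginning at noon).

Equivalently 18 December 2085 (Gregorian).
JDN 2451545 is 1 January 2000 CE (Gregorian); the target day is +31398 days from there, so JDN = 2482943.

2482943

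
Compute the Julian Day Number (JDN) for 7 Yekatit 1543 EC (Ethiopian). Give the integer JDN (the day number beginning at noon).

In the proleptic Gregorian calendar the same day is 11 February 1551.
JDN 2299161 is 15 October 1582 CE (Gregorian); the target day is −11569 days from there, so JDN = 2287592.

2287592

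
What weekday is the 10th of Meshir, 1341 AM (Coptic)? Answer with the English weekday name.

In the Gregorian calendar this is 14 February 1625 (JDN 2314624).
2314624 ≡ 4 (mod 7); counting from Monday = 0 gives Friday.

Friday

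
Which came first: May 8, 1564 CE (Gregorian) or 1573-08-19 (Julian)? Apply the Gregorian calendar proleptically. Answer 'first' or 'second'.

The two dates have Julian Day Numbers 2292427 and 2295827 respectively.
Since 2292427 < 2295827, the first date comes first.

first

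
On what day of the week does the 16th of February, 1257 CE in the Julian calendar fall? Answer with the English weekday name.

This is JDN 2180224 (23 February 1257 Gregorian).
2180224 ≡ 4 (mod 7); counting from Monday = 0 gives Friday.

Friday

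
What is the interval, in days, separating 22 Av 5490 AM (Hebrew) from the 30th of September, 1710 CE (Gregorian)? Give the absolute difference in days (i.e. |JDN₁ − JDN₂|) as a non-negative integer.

First date → JDN 2353146; second date → JDN 2345897.
The interval is |2353146 − 2345897| = 7249 days.

7249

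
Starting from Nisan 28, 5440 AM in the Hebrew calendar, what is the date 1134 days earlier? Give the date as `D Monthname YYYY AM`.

JDN of Nisan 28, 5440 AM = 2334785.
2334785 − 1134 = 2333651.
JDN 2333651 in the Hebrew calendar is 16 Adar II 5437 AM.

16 Adar II 5437 AM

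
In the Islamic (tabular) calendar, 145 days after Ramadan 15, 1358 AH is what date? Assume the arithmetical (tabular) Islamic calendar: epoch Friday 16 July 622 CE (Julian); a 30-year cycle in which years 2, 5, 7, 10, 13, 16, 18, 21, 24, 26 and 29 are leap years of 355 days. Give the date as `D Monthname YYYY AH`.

Counting 145 days forward from JDN 2429566 reaches JDN 2429711, which is 12 Safar 1359 AH.

12 Safar 1359 AH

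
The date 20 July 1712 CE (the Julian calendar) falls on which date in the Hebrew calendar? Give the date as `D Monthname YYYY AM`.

27 Tammuz 5472 AM

Julian Day Number of the source date = 2346567.
Converting JDN 2346567 to the Hebrew calendar gives 27 Tammuz 5472 AM.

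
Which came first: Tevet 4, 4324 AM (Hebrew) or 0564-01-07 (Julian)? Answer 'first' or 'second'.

The two dates have Julian Day Numbers 1927032 and 1927065 respectively.
Since 1927032 < 1927065, the first date comes first.

first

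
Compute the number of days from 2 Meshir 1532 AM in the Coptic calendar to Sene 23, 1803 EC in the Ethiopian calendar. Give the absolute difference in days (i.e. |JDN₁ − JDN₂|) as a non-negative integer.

First date → JDN 2384379; second date → JDN 2382693.
The interval is |2384379 − 2382693| = 1686 days.

1686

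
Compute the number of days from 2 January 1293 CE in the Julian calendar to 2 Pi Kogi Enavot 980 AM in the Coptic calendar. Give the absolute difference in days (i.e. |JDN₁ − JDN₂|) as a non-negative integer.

JDN of the first date = 2193328.
JDN of the second date = 2182971.
|2182971 − 2193328| = 10357.

10357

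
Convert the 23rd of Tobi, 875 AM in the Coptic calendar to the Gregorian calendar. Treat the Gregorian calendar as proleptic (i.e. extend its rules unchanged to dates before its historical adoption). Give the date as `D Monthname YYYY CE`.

Julian Day Number of the source date = 2144400.
Converting JDN 2144400 to the Gregorian calendar gives 25 January 1159 CE.

25 January 1159 CE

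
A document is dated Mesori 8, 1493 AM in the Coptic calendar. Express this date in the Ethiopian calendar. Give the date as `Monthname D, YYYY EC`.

The source date corresponds to 12 August 1777 in the Gregorian calendar (JDN 2370320).
That day falls on 8 Nehase 1769 EC in the Ethiopian calendar.

Nehase 8, 1769 EC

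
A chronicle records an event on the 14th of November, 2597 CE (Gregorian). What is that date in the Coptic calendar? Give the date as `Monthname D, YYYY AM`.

Julian Day Number of the source date = 2669913.
Converting JDN 2669913 to the Coptic calendar gives 1 Hathor 2314 AM.

Hathor 1, 2314 AM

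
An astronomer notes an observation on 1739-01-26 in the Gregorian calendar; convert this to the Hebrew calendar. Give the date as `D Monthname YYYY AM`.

Both dates share Julian Day Number 2356242; in the Hebrew calendar that is 17 Shevat 5499 AM.

17 Shevat 5499 AM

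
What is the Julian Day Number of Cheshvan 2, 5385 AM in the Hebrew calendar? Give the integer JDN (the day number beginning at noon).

In the Gregorian calendar the same day is 15 October 1624.
JDN 2400001 is 17 November 1858 CE (Gregorian), MJD 0; the target day is −85499 days from there, so JDN = 2314502.

2314502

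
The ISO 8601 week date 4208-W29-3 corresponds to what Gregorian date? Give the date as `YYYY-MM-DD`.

4208-07-20

ISO week 1 of 4208 is the week containing the first Thursday of 4208.
Week 29, day 3 (Wednesday) lands on 4208-07-20.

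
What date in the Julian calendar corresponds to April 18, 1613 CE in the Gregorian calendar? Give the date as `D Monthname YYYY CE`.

The Julian–Gregorian offset here is 10 days (Julian trailing).
18 April 1613 Gregorian − 10 days → 8 April 1613 Julian.

8 April 1613 CE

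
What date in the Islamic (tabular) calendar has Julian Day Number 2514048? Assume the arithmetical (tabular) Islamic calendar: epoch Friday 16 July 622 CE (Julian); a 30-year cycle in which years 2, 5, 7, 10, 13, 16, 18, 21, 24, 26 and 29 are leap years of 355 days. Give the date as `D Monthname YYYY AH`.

JDN 2514048 is 16 February 2171 in the Gregorian calendar.
In the tabular Islamic calendar that day is 10 Safar 1597 AH.

10 Safar 1597 AH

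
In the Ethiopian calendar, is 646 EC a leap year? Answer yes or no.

no

646 mod 4 = 2; in the Ethiopian calendar a year is leap when year mod 4 = 3, so it is a common year.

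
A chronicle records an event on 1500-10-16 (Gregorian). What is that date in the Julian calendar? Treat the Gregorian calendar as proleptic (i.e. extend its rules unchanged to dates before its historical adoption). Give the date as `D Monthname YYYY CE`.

6 October 1500 CE

The Julian–Gregorian offset here is 10 days (Julian trailing).
16 October 1500 Gregorian − 10 days → 6 October 1500 Julian.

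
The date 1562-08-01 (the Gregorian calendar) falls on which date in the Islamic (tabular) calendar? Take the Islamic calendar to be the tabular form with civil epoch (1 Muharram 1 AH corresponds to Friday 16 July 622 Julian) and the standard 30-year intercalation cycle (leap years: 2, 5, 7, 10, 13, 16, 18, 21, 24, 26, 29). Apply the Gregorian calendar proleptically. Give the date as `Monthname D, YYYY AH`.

Dhu al-Qa'dah 20, 969 AH

Julian Day Number of the source date = 2291781.
Converting JDN 2291781 to the tabular Islamic calendar gives 20 Dhu al-Qa'dah 969 AH.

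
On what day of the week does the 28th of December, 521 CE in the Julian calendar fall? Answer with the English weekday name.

Tuesday

Equivalently 30 December 521 Gregorian, JDN 1911715.
Since JDN mod 7 = 1 (0 = Monday), the day is Tuesday.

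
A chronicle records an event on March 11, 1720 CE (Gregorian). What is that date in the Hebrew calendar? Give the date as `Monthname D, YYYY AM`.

Adar II 1, 5480 AM

Both dates share Julian Day Number 2349347; in the Hebrew calendar that is 1 Adar II 5480 AM.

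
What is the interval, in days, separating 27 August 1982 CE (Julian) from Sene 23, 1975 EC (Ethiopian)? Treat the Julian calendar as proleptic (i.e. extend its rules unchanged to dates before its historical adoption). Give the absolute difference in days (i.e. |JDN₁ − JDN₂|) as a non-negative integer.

First date → JDN 2445222; second date → JDN 2445516.
The interval is |2445222 − 2445516| = 294 days.

294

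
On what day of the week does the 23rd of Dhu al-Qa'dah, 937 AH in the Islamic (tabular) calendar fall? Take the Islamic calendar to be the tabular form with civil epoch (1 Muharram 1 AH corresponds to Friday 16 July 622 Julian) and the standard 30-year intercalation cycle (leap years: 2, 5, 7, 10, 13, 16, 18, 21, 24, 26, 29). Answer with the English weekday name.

Saturday

This is JDN 2280444 (18 July 1531 Gregorian).
2280444 ≡ 5 (mod 7); counting from Monday = 0 gives Saturday.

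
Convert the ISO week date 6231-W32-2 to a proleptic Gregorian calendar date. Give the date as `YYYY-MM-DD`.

6231-08-09

ISO week 1 of 6231 is the week containing the first Thursday of 6231.
Week 32, day 2 (Tuesday) lands on 6231-08-09.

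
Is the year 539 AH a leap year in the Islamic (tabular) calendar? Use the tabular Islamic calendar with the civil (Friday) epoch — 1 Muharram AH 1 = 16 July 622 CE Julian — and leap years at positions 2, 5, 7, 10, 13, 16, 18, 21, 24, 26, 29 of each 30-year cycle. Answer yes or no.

Year 539 AH is year 29 of its 30-year cycle; leap positions are 2, 5, 7, 10, 13, 16, 18, 21, 24, 26, 29, so it is a leap year (355 days).

yes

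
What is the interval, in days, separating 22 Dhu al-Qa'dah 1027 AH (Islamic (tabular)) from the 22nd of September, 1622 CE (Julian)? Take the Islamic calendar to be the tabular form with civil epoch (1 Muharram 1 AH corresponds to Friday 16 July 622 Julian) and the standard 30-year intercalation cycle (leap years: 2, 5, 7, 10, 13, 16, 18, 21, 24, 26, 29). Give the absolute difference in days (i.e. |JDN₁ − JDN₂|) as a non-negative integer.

1422

First date → JDN 2312336; second date → JDN 2313758.
The interval is |2312336 − 2313758| = 1422 days.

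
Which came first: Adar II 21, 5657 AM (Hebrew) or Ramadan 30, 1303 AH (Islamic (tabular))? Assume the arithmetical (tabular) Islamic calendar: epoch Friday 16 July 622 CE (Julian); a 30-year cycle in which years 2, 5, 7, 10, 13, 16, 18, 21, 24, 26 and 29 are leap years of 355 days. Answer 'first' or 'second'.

second

Converting both to JDN: 2414009 vs 2410090; the smaller is the second.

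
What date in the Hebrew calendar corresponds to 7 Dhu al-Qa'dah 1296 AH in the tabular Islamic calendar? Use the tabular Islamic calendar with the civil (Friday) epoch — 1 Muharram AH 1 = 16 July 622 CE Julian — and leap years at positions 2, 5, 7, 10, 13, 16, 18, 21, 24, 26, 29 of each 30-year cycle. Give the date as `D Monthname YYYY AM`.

6 Cheshvan 5640 AM

Both dates share Julian Day Number 2407646; in the Hebrew calendar that is 6 Cheshvan 5640 AM.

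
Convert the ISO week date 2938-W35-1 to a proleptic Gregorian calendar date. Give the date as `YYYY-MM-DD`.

2938-08-25

ISO week 1 of 2938 is the week containing the first Thursday of 2938.
Week 35, day 1 (Monday) lands on 2938-08-25.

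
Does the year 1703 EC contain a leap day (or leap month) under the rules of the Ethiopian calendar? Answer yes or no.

yes

1703 mod 4 = 3; in the Ethiopian calendar a year is leap when year mod 4 = 3, so it is a leap year.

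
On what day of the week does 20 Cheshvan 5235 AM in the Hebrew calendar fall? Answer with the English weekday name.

Monday

In the proleptic Gregorian calendar this is 9 November 1474 (JDN 2259740).
Since JDN mod 7 = 0 (0 = Monday), the day is Monday.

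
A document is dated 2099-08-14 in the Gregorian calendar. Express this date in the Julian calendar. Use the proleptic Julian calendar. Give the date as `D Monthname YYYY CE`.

For dates in this range the Gregorian date is 13 days ahead of the Julian.
14 August 2099 Gregorian − 13 days → 1 August 2099 Julian.

1 August 2099 CE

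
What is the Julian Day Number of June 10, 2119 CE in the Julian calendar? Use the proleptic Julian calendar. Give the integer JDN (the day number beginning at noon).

In the Gregorian calendar the same day is 24 June 2119.
JDN 2451545 is 1 January 2000 CE (Gregorian); the target day is +43638 days from there, so JDN = 2495183.

2495183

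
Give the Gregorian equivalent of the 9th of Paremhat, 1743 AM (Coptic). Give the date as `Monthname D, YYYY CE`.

Both dates share Julian Day Number 2461483; in the Gregorian calendar that is 18 March 2027 CE.

March 18, 2027 CE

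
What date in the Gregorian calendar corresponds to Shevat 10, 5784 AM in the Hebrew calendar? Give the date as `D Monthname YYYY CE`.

20 January 2024 CE

Both dates share Julian Day Number 2460330; in the Gregorian calendar that is 20 January 2024 CE.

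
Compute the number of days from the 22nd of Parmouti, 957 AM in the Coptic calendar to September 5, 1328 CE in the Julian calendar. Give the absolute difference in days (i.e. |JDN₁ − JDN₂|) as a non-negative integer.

JDN of the first date = 2174440.
JDN of the second date = 2206358.
|2206358 − 2174440| = 31918.

31918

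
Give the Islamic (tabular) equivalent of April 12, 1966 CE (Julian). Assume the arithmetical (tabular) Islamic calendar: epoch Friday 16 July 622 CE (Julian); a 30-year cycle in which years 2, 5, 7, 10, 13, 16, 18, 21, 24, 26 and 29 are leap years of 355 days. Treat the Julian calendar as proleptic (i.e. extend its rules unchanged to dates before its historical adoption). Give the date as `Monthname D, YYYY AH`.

Julian Day Number of the source date = 2439241.
Converting JDN 2439241 to the tabular Islamic calendar gives 4 Muharram 1386 AH.

Muharram 4, 1386 AH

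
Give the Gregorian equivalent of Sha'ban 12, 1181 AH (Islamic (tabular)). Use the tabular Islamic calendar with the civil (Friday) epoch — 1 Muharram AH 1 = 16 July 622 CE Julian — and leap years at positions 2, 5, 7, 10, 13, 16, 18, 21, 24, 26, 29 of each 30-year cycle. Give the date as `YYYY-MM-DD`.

Julian Day Number of the source date = 2366811.
Converting JDN 2366811 to the Gregorian calendar gives 3 January 1768 CE.

1768-01-03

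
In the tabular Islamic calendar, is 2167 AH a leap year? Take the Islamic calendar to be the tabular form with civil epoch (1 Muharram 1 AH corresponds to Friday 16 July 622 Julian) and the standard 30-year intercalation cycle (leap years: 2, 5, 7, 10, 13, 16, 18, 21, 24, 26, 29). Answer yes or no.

yes

Year 2167 AH is year 7 of its 30-year cycle; leap positions are 2, 5, 7, 10, 13, 16, 18, 21, 24, 26, 29, so it is a leap year (355 days).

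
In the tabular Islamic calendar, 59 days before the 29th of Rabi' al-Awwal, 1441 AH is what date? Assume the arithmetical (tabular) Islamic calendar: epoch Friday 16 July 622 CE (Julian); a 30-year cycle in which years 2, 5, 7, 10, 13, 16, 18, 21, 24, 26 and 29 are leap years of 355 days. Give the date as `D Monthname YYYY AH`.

29 Muharram 1441 AH

JDN of the 29th of Rabi' al-Awwal, 1441 AH = 2458815.
2458815 − 59 = 2458756.
JDN 2458756 in the tabular Islamic calendar is 29 Muharram 1441 AH.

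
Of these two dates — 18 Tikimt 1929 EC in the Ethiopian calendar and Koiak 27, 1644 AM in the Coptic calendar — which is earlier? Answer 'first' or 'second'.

The two dates have Julian Day Numbers 2428470 and 2425252 respectively.
Since 2425252 < 2428470, the second date comes first.

second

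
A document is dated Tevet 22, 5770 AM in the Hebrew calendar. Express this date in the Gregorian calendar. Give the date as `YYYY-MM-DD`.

Both dates share Julian Day Number 2455205; in the Gregorian calendar that is 8 January 2010 CE.

2010-01-08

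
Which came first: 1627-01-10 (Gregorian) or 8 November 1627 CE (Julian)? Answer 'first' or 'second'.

First date → JDN 2315319; second date → JDN 2315631.
JDN 2315319 < JDN 2315631, so the first date is earlier.

first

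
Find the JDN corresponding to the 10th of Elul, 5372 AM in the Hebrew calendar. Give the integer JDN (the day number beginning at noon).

Equivalently 7 September 1612 (Gregorian).
JDN 2400001 is 17 November 1858 CE (Gregorian), MJD 0; the target day is −89920 days from there, so JDN = 2310081.

2310081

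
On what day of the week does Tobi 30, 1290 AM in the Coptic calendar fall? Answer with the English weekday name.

Monday

In the proleptic Gregorian calendar this is 4 February 1574 (JDN 2295986).
JDN 2295986 mod 7 = 0, and JDN 0 was a Monday, so this is a Monday.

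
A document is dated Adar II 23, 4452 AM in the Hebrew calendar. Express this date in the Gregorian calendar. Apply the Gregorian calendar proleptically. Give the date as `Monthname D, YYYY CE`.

March 20, 692 CE

Julian Day Number of the source date = 1973887.
Converting JDN 1973887 to the Gregorian calendar gives 20 March 692 CE.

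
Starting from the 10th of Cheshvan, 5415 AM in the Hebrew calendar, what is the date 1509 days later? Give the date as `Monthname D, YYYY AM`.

Kislev 12, 5419 AM

JDN of the 10th of Cheshvan, 5415 AM = 2325465.
2325465 + 1509 = 2326974.
JDN 2326974 in the Hebrew calendar is Kislev 12, 5419 AM.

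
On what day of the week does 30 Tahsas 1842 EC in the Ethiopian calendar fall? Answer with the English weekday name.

In the Gregorian calendar this is 7 January 1850 (JDN 2396765).
2396765 ≡ 0 (mod 7); counting from Monday = 0 gives Monday.

Monday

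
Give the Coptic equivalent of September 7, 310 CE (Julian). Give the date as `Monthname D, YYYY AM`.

Thout 10, 27 AM

Julian Day Number of the source date = 1834535.
Converting JDN 1834535 to the Coptic calendar gives 10 Thout 27 AM.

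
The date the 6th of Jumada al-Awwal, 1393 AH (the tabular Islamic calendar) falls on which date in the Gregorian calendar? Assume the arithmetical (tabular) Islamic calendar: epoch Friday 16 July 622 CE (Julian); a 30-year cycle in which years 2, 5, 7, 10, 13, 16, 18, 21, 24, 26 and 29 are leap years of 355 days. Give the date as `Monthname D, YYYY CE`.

June 7, 1973 CE

Both dates share Julian Day Number 2441841; in the Gregorian calendar that is 7 June 1973 CE.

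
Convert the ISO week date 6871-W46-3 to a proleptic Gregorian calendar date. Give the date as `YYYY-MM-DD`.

6871-11-11

ISO week 1 of 6871 is the week containing the first Thursday of 6871.
Week 46, day 3 (Wednesday) lands on 6871-11-11.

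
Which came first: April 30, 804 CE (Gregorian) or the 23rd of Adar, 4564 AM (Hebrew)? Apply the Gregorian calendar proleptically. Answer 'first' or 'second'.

The two dates have Julian Day Numbers 2014835 and 2014787 respectively.
Since 2014787 < 2014835, the second date comes first.

second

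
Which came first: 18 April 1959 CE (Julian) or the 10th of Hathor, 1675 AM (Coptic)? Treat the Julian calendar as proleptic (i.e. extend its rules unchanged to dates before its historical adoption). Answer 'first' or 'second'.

Converting both to JDN: 2436690 vs 2436527; the smaller is the second.

second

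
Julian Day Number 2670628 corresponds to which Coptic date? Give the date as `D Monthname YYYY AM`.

The Gregorian equivalent of JDN 2670628 is 30 October 2599.
In the Coptic calendar that day is 15 Paopi 2316 AM.

15 Paopi 2316 AM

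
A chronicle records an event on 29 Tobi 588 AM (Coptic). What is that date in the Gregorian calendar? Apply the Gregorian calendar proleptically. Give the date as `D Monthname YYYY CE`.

Julian Day Number of the source date = 2039580.
Converting JDN 2039580 to the Gregorian calendar gives 29 January 872 CE.

29 January 872 CE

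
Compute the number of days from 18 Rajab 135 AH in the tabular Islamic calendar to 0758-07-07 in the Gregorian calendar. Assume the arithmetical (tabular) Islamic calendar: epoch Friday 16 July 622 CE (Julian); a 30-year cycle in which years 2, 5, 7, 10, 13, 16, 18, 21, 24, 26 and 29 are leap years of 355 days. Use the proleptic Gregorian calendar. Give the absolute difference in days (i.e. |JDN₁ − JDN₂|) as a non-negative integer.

First date → JDN 1996119; second date → JDN 1998101.
The interval is |1996119 − 1998101| = 1982 days.

1982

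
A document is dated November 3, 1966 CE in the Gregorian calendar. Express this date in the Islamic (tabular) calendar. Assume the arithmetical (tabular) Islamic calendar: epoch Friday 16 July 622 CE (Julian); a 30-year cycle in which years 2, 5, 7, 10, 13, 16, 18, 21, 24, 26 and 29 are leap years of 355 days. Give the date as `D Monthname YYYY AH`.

Both dates share Julian Day Number 2439433; in the tabular Islamic calendar that is 19 Rajab 1386 AH.

19 Rajab 1386 AH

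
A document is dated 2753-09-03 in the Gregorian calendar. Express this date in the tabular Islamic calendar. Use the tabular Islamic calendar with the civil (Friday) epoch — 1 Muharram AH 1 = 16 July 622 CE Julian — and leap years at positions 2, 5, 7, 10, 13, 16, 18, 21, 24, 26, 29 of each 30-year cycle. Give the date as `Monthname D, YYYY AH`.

Rajab 13, 2197 AH

Both dates share Julian Day Number 2726818; in the tabular Islamic calendar that is 13 Rajab 2197 AH.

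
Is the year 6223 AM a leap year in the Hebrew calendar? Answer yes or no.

Hebrew year 6223 is year 10 of its 19-year Metonic cycle; leap years are at positions 3, 6, 8, 11, 14, 17, 19, so it is a common year (12 months).

no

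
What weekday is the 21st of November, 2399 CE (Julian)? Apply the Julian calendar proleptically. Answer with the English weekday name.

Tuesday

This is JDN 2597617 (7 December 2399 Gregorian).
2597617 ≡ 1 (mod 7); counting from Monday = 0 gives Tuesday.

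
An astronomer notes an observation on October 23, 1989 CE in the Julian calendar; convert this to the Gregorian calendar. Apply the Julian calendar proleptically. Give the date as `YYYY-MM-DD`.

1989-11-05

For dates in this range the Gregorian date is 13 days ahead of the Julian.
23 October 1989 Julian + 13 days → 5 November 1989 Gregorian.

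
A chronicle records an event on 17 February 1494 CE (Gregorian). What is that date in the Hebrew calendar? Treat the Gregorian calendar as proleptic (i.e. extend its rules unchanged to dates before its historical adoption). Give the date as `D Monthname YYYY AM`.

2 Adar 5254 AM

Both dates share Julian Day Number 2266780; in the Hebrew calendar that is 2 Adar 5254 AM.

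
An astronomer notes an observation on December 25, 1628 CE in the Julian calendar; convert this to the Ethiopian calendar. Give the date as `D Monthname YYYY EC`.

29 Tahsas 1621 EC

The source date corresponds to 4 January 1629 in the Gregorian calendar (JDN 2316044).
That day falls on 29 Tahsas 1621 EC in the Ethiopian calendar.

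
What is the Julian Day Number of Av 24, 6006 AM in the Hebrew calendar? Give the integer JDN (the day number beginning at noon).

2541613

In the Gregorian calendar the same day is 7 August 2246.
JDN 2451545 is 1 January 2000 CE (Gregorian); the target day is +90068 days from there, so JDN = 2541613.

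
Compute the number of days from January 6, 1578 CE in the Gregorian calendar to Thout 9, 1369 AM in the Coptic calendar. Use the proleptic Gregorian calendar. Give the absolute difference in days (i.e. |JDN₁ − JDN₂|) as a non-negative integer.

First date → JDN 2297418; second date → JDN 2324700.
The interval is |2297418 − 2324700| = 27282 days.

27282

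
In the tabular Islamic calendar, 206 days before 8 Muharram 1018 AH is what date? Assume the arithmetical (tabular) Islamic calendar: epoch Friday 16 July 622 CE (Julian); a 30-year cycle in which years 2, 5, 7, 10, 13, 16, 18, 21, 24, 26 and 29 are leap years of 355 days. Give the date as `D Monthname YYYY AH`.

8 Jumada al-Thani 1017 AH

The starting date is JDN 2308838; 2308838 − 206 = 2308632.
JDN 2308632 corresponds to 8 Jumada al-Thani 1017 AH.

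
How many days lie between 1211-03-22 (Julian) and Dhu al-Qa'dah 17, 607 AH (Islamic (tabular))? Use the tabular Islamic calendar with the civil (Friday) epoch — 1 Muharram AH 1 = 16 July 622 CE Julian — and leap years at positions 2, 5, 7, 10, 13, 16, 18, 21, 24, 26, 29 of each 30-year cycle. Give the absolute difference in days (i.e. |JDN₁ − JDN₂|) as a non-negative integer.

41

JDN of the first date = 2163456.
JDN of the second date = 2163497.
|2163497 − 2163456| = 41.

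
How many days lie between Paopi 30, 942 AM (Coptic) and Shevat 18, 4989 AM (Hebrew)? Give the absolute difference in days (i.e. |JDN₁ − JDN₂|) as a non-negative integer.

1175

First date → JDN 2168789; second date → JDN 2169964.
The interval is |2168789 − 2169964| = 1175 days.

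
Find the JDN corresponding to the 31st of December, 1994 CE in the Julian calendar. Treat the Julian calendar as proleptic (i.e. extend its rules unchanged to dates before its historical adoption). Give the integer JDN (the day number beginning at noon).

Equivalently 13 January 1995 (Gregorian).
JDN 2451545 is 1 January 2000 CE (Gregorian); the target day is −1814 days from there, so JDN = 2449731.

2449731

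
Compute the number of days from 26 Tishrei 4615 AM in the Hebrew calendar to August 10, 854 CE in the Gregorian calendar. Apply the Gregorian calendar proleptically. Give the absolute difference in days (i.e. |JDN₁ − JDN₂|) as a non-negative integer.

46

JDN of the first date = 2033245.
JDN of the second date = 2033199.
|2033199 − 2033245| = 46.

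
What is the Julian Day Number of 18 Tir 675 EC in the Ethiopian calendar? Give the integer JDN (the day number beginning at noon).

1970536

In the proleptic Gregorian calendar the same day is 16 January 683.
JDN 2299161 is 15 October 1582 CE (Gregorian); the target day is −328625 days from there, so JDN = 1970536.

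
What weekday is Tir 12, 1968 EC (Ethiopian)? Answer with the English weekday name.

This is JDN 2442799 (21 January 1976 Gregorian).
2442799 ≡ 2 (mod 7); counting from Monday = 0 gives Wednesday.

Wednesday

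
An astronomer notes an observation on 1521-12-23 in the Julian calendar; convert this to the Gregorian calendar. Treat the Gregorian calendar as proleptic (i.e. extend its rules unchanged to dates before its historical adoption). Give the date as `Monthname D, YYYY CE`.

The Julian–Gregorian offset here is 10 days (Julian trailing).
23 December 1521 Julian + 10 days → 2 January 1522 Gregorian.

January 2, 1522 CE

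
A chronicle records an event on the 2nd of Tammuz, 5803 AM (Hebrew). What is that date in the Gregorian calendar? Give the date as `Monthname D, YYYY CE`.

Julian Day Number of the source date = 2467441.
Converting JDN 2467441 to the Gregorian calendar gives 10 July 2043 CE.

July 10, 2043 CE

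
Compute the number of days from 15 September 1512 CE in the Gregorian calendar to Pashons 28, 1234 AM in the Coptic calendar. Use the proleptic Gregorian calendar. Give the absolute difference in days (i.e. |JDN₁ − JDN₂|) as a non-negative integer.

2086

First date → JDN 2273564; second date → JDN 2275650.
The interval is |2273564 − 2275650| = 2086 days.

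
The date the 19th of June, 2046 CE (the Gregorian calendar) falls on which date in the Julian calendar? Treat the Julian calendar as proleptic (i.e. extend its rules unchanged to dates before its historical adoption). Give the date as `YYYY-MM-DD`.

For dates in this range the Gregorian date is 13 days ahead of the Julian.
19 June 2046 Gregorian − 13 days → 6 June 2046 Julian.

2046-06-06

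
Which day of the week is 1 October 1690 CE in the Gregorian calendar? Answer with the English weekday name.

Sunday

2338594 ≡ 6 (mod 7); counting from Monday = 0 gives Sunday.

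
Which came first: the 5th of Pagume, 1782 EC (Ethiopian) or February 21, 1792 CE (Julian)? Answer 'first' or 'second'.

first

First date → JDN 2375095; second date → JDN 2375637.
JDN 2375095 < JDN 2375637, so the first date is earlier.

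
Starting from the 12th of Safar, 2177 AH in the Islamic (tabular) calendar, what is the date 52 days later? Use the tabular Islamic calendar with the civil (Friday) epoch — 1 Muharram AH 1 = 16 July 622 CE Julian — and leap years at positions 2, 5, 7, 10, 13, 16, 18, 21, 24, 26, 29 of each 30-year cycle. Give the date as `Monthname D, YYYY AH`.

JDN of the 12th of Safar, 2177 AH = 2719583.
2719583 + 52 = 2719635.
JDN 2719635 in the tabular Islamic calendar is Rabi' al-Thani 5, 2177 AH.

Rabi' al-Thani 5, 2177 AH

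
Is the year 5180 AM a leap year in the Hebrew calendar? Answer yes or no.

no

Hebrew year 5180 is year 12 of its 19-year Metonic cycle; leap years are at positions 3, 6, 8, 11, 14, 17, 19, so it is a common year (12 months).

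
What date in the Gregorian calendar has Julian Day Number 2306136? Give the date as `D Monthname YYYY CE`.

Counting from JDN 2299161 = 15 Oct 1582 gives an offset of 6975 days.

19 November 1601 CE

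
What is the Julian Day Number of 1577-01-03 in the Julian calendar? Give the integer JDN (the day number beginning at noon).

In the proleptic Gregorian calendar the same day is 13 January 1577.
JDN 2451545 is 1 January 2000 CE (Gregorian); the target day is −154485 days from there, so JDN = 2297060.

2297060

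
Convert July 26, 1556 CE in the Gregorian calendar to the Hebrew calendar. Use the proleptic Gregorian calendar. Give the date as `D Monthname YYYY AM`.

9 Av 5316 AM

Julian Day Number of the source date = 2289584.
Converting JDN 2289584 to the Hebrew calendar gives 9 Av 5316 AM.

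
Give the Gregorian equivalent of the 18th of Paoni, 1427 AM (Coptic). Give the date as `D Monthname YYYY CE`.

23 June 1711 CE

Both dates share Julian Day Number 2346163; in the Gregorian calendar that is 23 June 1711 CE.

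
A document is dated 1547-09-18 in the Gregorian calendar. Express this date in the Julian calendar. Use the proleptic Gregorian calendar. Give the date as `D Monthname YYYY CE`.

For dates in this range the Gregorian date is 10 days ahead of the Julian.
18 September 1547 Gregorian − 10 days → 8 September 1547 Julian.

8 September 1547 CE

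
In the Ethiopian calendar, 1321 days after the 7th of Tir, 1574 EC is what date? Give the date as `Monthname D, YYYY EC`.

Counting 1321 days forward from JDN 2298885 reaches JDN 2300206, which is Nehase 22, 1577 EC.

Nehase 22, 1577 EC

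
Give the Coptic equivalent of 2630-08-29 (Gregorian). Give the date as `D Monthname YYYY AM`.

Julian Day Number of the source date = 2681888.
Converting JDN 2681888 to the Coptic calendar gives 18 Mesori 2346 AM.

18 Mesori 2346 AM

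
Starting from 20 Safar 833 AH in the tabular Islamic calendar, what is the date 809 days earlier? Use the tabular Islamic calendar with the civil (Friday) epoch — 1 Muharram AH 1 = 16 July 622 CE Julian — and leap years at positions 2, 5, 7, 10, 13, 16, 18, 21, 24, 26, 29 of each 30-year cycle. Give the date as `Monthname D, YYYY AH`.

Dhu al-Qa'dah 9, 830 AH

The starting date is JDN 2243322; 2243322 − 809 = 2242513.
JDN 2242513 corresponds to Dhu al-Qa'dah 9, 830 AH.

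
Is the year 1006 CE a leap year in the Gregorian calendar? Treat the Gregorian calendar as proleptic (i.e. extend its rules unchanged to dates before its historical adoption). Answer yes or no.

no

1006 is not divisible by 4, so it is a common year.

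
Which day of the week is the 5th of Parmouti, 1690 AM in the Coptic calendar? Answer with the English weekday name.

Saturday

Equivalently 13 April 1974 Gregorian, JDN 2442151.
2442151 ≡ 5 (mod 7); counting from Monday = 0 gives Saturday.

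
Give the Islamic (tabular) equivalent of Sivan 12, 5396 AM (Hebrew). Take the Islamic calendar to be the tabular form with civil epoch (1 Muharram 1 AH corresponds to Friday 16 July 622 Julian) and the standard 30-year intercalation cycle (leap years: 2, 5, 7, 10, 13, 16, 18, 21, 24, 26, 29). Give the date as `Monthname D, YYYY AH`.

Muharram 11, 1046 AH

Both dates share Julian Day Number 2318763; in the tabular Islamic calendar that is 11 Muharram 1046 AH.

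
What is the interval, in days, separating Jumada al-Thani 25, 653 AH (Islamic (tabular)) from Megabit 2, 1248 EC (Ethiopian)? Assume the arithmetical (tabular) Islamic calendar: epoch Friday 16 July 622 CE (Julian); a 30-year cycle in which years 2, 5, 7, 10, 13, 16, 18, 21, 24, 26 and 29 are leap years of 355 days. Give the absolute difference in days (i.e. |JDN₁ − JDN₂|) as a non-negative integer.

210

First date → JDN 2179659; second date → JDN 2179869.
The interval is |2179659 − 2179869| = 210 days.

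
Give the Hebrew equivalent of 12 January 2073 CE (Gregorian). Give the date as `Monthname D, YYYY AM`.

Both dates share Julian Day Number 2478220; in the Hebrew calendar that is 4 Shevat 5833 AM.

Shevat 4, 5833 AM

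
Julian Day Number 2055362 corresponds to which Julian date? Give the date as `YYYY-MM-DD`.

The proleptic Gregorian equivalent of JDN 2055362 is 16 April 915.
In the Julian calendar that day is 0915-04-11.

0915-04-11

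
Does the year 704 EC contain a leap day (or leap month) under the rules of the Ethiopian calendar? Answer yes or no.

no

704 mod 4 = 0; in the Ethiopian calendar a year is leap when year mod 4 = 3, so it is a common year.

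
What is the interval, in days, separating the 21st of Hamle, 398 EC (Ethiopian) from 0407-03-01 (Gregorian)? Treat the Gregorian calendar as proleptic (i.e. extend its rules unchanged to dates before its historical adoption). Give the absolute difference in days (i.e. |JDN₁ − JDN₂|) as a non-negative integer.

228

First date → JDN 1869545; second date → JDN 1869773.
The interval is |1869545 − 1869773| = 228 days.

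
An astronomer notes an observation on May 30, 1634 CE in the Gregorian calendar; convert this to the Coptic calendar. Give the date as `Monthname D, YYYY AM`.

Pashons 25, 1350 AM

Both dates share Julian Day Number 2318016; in the Coptic calendar that is 25 Pashons 1350 AM.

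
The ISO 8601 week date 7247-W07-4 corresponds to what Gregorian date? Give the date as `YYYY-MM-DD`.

ISO week 1 of 7247 is the week containing the first Thursday of 7247.
Week 7, day 4 (Thursday) lands on 7247-02-14.

7247-02-14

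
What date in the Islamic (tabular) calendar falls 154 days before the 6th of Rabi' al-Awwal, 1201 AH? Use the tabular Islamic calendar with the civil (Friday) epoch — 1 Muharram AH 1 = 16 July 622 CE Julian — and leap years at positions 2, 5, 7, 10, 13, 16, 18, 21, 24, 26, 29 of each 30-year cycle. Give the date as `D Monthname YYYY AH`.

JDN of the 6th of Rabi' al-Awwal, 1201 AH = 2373744.
2373744 − 154 = 2373590.
JDN 2373590 in the tabular Islamic calendar is 29 Ramadan 1200 AH.

29 Ramadan 1200 AH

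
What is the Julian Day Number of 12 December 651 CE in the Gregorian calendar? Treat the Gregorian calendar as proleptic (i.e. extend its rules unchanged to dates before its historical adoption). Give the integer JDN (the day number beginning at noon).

1959178

JDN 2451545 is 1 January 2000 CE (Gregorian); the target day is −492367 days from there, so JDN = 1959178.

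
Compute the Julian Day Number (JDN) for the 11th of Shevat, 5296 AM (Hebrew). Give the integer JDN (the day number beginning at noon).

In the proleptic Gregorian calendar the same day is 14 January 1536.
JDN 2451545 is 1 January 2000 CE (Gregorian); the target day is −169460 days from there, so JDN = 2282085.

2282085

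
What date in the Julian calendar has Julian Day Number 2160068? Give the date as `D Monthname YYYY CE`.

11 December 1201 CE

JDN 2160068 is 18 December 1201 in the proleptic Gregorian calendar.
In the Julian calendar that day is 11 December 1201 CE.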